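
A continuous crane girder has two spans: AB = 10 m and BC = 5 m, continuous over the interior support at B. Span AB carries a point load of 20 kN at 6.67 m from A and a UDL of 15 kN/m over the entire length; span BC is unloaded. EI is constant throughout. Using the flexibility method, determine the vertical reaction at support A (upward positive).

Take M_B as the redundant. Released structure: two simple spans AB and BC with a hinge at B.
End slopes at the hinge B, treating each span as simply supported:
  span AB: point load 20 at a = 6.67: Pab(L + a)/(6LEI) = 123.4/EI
  span AB: UDL 15: wL³/(24EI) = 625/EI
  relative rotation θ_0 = (748.4 + 0)/EI = 748.4/EI
A unit hogging moment at B produces rotation L₁/(3EI) + L₂/(3EI) = 5/EI.
Slope continuity at B: θ_0 = M_B·5/EI, so M_B = 748.4/5 = 149.7 kN·m (hogging).
Span AB, ΣM about A with M_B applied at B: R_B^{AB}·10 = 883.4 + 149.7, so R_B^{AB} = 103.3 kN and R_A = 170 − 103.3 = 66.69 kN.

R_A = 66.69 kN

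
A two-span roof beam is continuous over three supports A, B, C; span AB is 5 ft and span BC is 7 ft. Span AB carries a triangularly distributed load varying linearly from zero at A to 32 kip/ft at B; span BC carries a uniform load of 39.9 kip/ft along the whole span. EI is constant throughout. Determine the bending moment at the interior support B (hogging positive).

M_B = 164.8 kip·ft

Release continuity at B by inserting a hinge; the redundant is the internal moment M_B. The primary structure is two simply-supported spans AB and BC.
Discontinuity in slope at B on the released structure — sum the simple-span end rotations:
  span AB: triangular load, peak 32: w₀L³/(45EI) = 88.89/EI
  span BC: UDL 39.9: wL³/(24EI) = 570.2/EI
  relative rotation θ_0 = (88.89 + 570.2)/EI = 659.1/EI
A unit hogging moment at B produces rotation L₁/(3EI) + L₂/(3EI) = 4/EI.
Slope continuity at B: θ_0 = M_B·4/EI, so M_B = 659.1/4 = 164.8 kip·ft (hogging).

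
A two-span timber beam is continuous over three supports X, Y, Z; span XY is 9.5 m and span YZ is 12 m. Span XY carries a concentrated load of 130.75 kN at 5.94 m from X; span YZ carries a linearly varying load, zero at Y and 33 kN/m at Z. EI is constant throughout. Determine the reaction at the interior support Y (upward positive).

Insert a hinge at Y; M_Y is the redundant, and each span becomes simply supported.
End slopes at the hinge Y, treating each span as simply supported:
  span XY: point load 130.75 at a = 5.94: Pab(L + a)/(6LEI) = 748.9/EI
  span YZ: triangular load, peak 33: 7w₀L³/(360EI) = 1109/EI
  relative rotation θ_0 = (748.9 + 1109)/EI = 1858/EI
A unit hogging moment at Y produces rotation L₁/(3EI) + L₂/(3EI) = 7.167/EI.
Slope continuity at Y: θ_0 = M_Y·7.167/EI, so M_Y = 1858/7.167 = 259.2 kN·m (hogging).
Span XY, ΣM about X with M_Y applied at Y: R_Y^{XY}·9.5 = 776.7 + 259.2, so R_Y^{XY} = 109 kN and R_X = 130.8 − 109 = 21.71 kN.
Span YZ, ΣM about Z: R_Y^{YZ}·12 = 792 + 259.2, so R_Y^{YZ} = 87.6 kN and R_Z = 198 − 87.6 = 110.4 kN.
R_Y = 109 + 87.6 = 196.6 kN.

R_Y = 196.6 kN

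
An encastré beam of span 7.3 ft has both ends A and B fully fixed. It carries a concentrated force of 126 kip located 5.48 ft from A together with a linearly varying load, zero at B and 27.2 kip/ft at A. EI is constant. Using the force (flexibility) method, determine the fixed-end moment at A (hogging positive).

Release both end moments; the primary structure is a simply-supported span AB with redundants M_A and M_B.
On the primary (simply-supported) span, the end slopes from the loading are:
  at A: point load 126 at a = 5.48: Pab(L + b)/(6LEI) = 261.7/EI
  at B: point load 126 at a = 5.48: Pab(L + a)/(6LEI) = 366.7/EI
  at A: triangular load, peak 27.2: w₀L³/(45EI) = 235.1/EI
  at B: triangular load, peak 27.2: 7w₀L³/(360EI) = 205.7/EI
  θ_A0 = 496.8/EI,  θ_B0 = 572.4/EI
Flexibility coefficients: a unit moment at one end gives L/(3EI) there and L/(6EI) at the far end, so f₁₁ = f₂₂ = 2.433/EI and f₁₂ = f₂₁ = 1.217/EI.
Compatibility — zero rotation at each built-in end:
  2.433 M_A + 1.217 M_B = 496.8
  1.217 M_A + 2.433 M_B = 572.4
Solving the pair gives M_A = 115.4 kip·ft and M_B = 177.5 kip·ft (hogging).

M_A = 115.4 kip·ft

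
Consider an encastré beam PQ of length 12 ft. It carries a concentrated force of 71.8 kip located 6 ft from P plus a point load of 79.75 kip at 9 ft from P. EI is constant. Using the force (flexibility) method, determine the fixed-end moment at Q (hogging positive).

M_Q = 242.3 kip·ft

Release both end moments; the primary structure is a simply-supported span PQ with redundants M_P and M_Q.
Simple-span end rotations at P and Q under the given loads:
  at P: point load 71.8 at a = 6: Pab(L + b)/(6LEI) = 646.2/EI
  at Q: point load 71.8 at a = 6: Pab(L + a)/(6LEI) = 646.2/EI
  at P: point load 79.75 at a = 9: Pab(L + b)/(6LEI) = 448.6/EI
  at Q: point load 79.75 at a = 9: Pab(L + a)/(6LEI) = 628/EI
  θ_P0 = 1095/EI,  θ_Q0 = 1274/EI
Flexibility coefficients: a unit moment at one end gives L/(3EI) there and L/(6EI) at the far end, so f₁₁ = f₂₂ = 4/EI and f₁₂ = f₂₁ = 2/EI.
Compatibility — zero rotation at each built-in end:
  4 M_P + 2 M_Q = 1095
  2 M_P + 4 M_Q = 1274
Solving the pair gives M_P = 152.6 kip·ft and M_Q = 242.3 kip·ft (hogging).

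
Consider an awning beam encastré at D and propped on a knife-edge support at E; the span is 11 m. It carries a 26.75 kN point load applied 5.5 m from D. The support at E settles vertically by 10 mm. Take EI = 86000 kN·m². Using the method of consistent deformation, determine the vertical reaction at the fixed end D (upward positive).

R_D = 20.33 kN

Remove the prop at E; the released (primary) structure is a cantilever built in at D.
Free-end deflection of the primary structure under the applied loading (downward +):
  point load 26.75 at a = 5.5: Pa²(3L − a)/(6EI) = 3709/EI
Flexibility coefficient — unit upward force at E: δ_{EE} = L³/(3EI) = 443.7/EI.
With EI = 86000 kN·m²: δ_0 = 0.043125 m and δ_{EE} = 0.005159 m/kN.
Compatibility — the beam at E must follow the support down by 0.01 m: δ_0 − R_E·δ_{EE} = 0.01, so R_E = (0.043125 − 0.01)/0.005159 = 6.421 kN.
Vertical equilibrium: R_D = ΣP − R_E = 26.75 − 6.421 = 20.33 kN.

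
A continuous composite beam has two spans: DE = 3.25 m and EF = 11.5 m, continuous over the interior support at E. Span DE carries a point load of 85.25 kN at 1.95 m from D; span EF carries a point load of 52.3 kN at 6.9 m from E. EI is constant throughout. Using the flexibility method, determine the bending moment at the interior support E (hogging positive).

M_E = 90.5 kN·m

Release continuity at E by inserting a hinge; the redundant is the internal moment M_E. The primary structure is two simply-supported spans DE and EF.
End slopes at the hinge E, treating each span as simply supported:
  span DE: point load 85.25 at a = 1.95: Pab(L + a)/(6LEI) = 57.63/EI
  span EF: point load 52.3 at a = 6.9: Pab(L + b)/(6LEI) = 387.3/EI
  relative rotation θ_0 = (57.63 + 387.3)/EI = 445/EI
A unit hogging moment at E produces rotation L₁/(3EI) + L₂/(3EI) = 4.917/EI.
Compatibility: M_E·(L₁+L₂)/(3EI) = θ_0, giving M_E = 90.5 kN·m (hogging).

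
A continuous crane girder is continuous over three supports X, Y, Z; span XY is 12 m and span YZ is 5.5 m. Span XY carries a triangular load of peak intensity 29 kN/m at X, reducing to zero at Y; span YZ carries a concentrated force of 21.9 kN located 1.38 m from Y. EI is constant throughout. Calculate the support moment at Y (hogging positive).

Release continuity at Y by inserting a hinge; the redundant is the internal moment M_Y. The primary structure is two simply-supported spans XY and YZ.
Discontinuity in slope at Y on the released structure — sum the simple-span end rotations:
  span XY: triangular load, peak 29: 7w₀L³/(360EI) = 974.4/EI
  span YZ: point load 21.9 at a = 1.38: Pab(L + b)/(6LEI) = 36.3/EI
  relative rotation θ_0 = (974.4 + 36.3)/EI = 1011/EI
A unit hogging moment at Y produces rotation L₁/(3EI) + L₂/(3EI) = 5.833/EI.
Slope continuity at Y: θ_0 = M_Y·5.833/EI, so M_Y = 1011/5.833 = 173.3 kN·m (hogging).

M_Y = 173.3 kN·m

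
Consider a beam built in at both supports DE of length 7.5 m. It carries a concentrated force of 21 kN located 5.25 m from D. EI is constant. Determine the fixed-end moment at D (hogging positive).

M_D = 9.922 kN·m

Release both end moments; the primary structure is a simply-supported span DE with redundants M_D and M_E.
On the primary (simply-supported) span, the end slopes from the loading are:
  at D: point load 21 at a = 5.25: Pab(L + b)/(6LEI) = 53.75/EI
  at E: point load 21 at a = 5.25: Pab(L + a)/(6LEI) = 70.28/EI
  θ_D0 = 53.75/EI,  θ_E0 = 70.28/EI
Flexibility coefficients: a unit moment at one end gives L/(3EI) there and L/(6EI) at the far end, so f₁₁ = f₂₂ = 2.5/EI and f₁₂ = f₂₁ = 1.25/EI.
Compatibility — zero rotation at each built-in end:
  2.5 M_D + 1.25 M_E = 53.75
  1.25 M_D + 2.5 M_E = 70.28
Solving the pair gives M_D = 9.922 kN·m and M_E = 23.15 kN·m (hogging).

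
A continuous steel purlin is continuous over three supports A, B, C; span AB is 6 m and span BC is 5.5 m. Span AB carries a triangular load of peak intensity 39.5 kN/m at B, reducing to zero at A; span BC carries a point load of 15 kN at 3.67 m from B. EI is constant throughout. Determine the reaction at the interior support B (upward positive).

Release continuity at B by inserting a hinge; the redundant is the internal moment M_B. The primary structure is two simply-supported spans AB and BC.
End slopes at the hinge B, treating each span as simply supported:
  span AB: triangular load, peak 39.5: w₀L³/(45EI) = 189.6/EI
  span BC: point load 15 at a = 3.67: Pab(L + b)/(6LEI) = 22.38/EI
  relative rotation θ_0 = (189.6 + 22.38)/EI = 212/EI
A unit hogging moment at B produces rotation L₁/(3EI) + L₂/(3EI) = 3.833/EI.
Compatibility: M_B·(L₁+L₂)/(3EI) = θ_0, giving M_B = 55.3 kN·m (hogging).
Span AB, ΣM about A with M_B applied at B: R_B^{AB}·6 = 474 + 55.3, so R_B^{AB} = 88.22 kN and R_A = 118.5 − 88.22 = 30.28 kN.
Span BC, ΣM about C: R_B^{BC}·5.5 = 27.45 + 55.3, so R_B^{BC} = 15.05 kN and R_C = 15 − 15.05 = -0.04515 kN.
R_B = 88.22 + 15.05 = 103.3 kN.

R_B = 103.3 kN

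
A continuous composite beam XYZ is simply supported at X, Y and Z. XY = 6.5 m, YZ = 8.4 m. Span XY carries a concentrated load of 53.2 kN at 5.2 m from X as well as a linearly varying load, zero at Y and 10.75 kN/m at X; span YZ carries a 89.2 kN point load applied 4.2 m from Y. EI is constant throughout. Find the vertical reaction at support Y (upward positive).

R_Y = 129.5 kN

Take M_Y as the redundant. Released structure: two simple spans XY and YZ with a hinge at Y.
Discontinuity in slope at Y on the released structure — sum the simple-span end rotations:
  span XY: point load 53.2 at a = 5.2: Pab(L + a)/(6LEI) = 107.9/EI
  span XY: triangular load, peak 10.75: 7w₀L³/(360EI) = 57.4/EI
  span YZ: point load 89.2 at a = 4.2: Pab(L + b)/(6LEI) = 393.4/EI
  relative rotation θ_0 = (165.3 + 393.4)/EI = 558.7/EI
A unit hogging moment at Y produces rotation L₁/(3EI) + L₂/(3EI) = 4.967/EI.
Slope continuity at Y: θ_0 = M_Y·4.967/EI, so M_Y = 558.7/4.967 = 112.5 kN·m (hogging).
Span XY, ΣM about X with M_Y applied at Y: R_Y^{XY}·6.5 = 352.3 + 112.5, so R_Y^{XY} = 71.51 kN and R_X = 88.14 − 71.51 = 16.63 kN.
Span YZ, ΣM about Z: R_Y^{YZ}·8.4 = 374.6 + 112.5, so R_Y^{YZ} = 57.99 kN and R_Z = 89.2 − 57.99 = 31.21 kN.
R_Y = 71.51 + 57.99 = 129.5 kN.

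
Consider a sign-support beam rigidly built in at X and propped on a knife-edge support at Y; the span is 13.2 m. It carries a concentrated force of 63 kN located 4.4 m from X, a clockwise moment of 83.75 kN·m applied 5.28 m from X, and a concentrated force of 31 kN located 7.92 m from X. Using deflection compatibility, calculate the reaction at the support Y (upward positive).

R_Y = 28.82 kN

Take the reaction at Y as the redundant and release it; the primary structure is a cantilever fixed at X.
Primary-structure tip deflection at Y by superposition:
  point load 63 at a = 4.4: Pa²(3L − a)/(6EI) = 7155/EI
  clockwise couple 83.75 at a = 5.28: M₀a(2L − a)/(2EI) = 4670/EI
  point load 31 at a = 7.92: Pa²(3L − a)/(6EI) = 10267/EI
  δ_0 = 22092/EI
Tip deflection under a unit load at Y: L³/(3EI) = 766.7/EI.
The prop prevents deflection at Y: R_Y = δ_0/δ_{YY} = 22092/766.7 = 28.82 kN.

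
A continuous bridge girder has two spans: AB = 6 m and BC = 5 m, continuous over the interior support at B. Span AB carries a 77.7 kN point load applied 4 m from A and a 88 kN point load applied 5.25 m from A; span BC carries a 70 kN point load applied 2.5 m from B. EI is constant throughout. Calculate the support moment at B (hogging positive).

M_B = 106.5 kN·m

Release continuity at B by inserting a hinge; the redundant is the internal moment M_B. The primary structure is two simply-supported spans AB and BC.
End slopes at the hinge B, treating each span as simply supported:
  span AB: point load 77.7 at a = 4: Pab(L + a)/(6LEI) = 172.7/EI
  span AB: point load 88 at a = 5.25: Pab(L + a)/(6LEI) = 108.3/EI
  span BC: point load 70 at a = 2.5: Pab(L + b)/(6LEI) = 109.4/EI
  relative rotation θ_0 = (280.9 + 109.4)/EI = 390.3/EI
A unit hogging moment at B produces rotation L₁/(3EI) + L₂/(3EI) = 3.667/EI.
Slope continuity at B: θ_0 = M_B·3.667/EI, so M_B = 390.3/3.667 = 106.5 kN·m (hogging).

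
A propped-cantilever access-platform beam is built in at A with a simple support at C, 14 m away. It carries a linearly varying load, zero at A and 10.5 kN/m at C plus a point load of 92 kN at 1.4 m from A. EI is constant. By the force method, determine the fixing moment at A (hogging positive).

M_A = 230.2 kN·m

Remove the prop at C; the released (primary) structure is a cantilever built in at A.
Deflection at C on the released cantilever, summing each load's contribution:
  triangular load, peak 10.5 at the free end: 11w₀L⁴/(120EI) = 36975/EI
  point load 92 at a = 1.4: Pa²(3L − a)/(6EI) = 1220/EI
  δ_0 = 38196/EI
Tip deflection under a unit load at C: L³/(3EI) = 914.7/EI.
Compatibility at C: δ_0 − R_C·δ_{CC} = 0, so R_C = 38196/914.7 = 41.76 kN.
Moment equilibrium about A: M_A = Σ(load moments about A) − R_C·L = 814.8 − 41.76×14 = 230.2 kN·m.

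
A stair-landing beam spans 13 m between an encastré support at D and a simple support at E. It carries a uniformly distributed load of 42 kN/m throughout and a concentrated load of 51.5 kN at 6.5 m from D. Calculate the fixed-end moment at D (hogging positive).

M_D = 1013 kN·m

Remove the prop at E; the released (primary) structure is a cantilever built in at D.
Primary-structure tip deflection at E by superposition:
  UDL 42: wL⁴/(8EI) = 149945/EI
  point load 51.5 at a = 6.5: Pa²(3L − a)/(6EI) = 11786/EI
  δ_0 = 161731/EI
Tip deflection under a unit load at E: L³/(3EI) = 732.3/EI.
The prop prevents deflection at E: R_E = δ_0/δ_{EE} = 161731/732.3 = 220.8 kN.
Moment equilibrium about D: M_D = Σ(load moments about D) − R_E·L = 3884 − 220.8×13 = 1013 kN·m.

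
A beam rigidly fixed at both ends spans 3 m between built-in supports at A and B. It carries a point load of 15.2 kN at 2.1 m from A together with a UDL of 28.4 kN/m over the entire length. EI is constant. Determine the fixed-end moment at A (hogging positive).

Take the two fixed-end moments M_A, M_B as redundants; the released structure is the simple span AB.
End rotations of the released simple span under the applied load (×1/EI):
  at A: point load 15.2 at a = 2.1: Pab(L + b)/(6LEI) = 6.224/EI
  at B: point load 15.2 at a = 2.1: Pab(L + a)/(6LEI) = 8.14/EI
  at A: UDL 28.4: wL³/(24EI) = 31.95/EI
  at B: UDL 28.4: wL³/(24EI) = 31.95/EI
  θ_A0 = 38.17/EI,  θ_B0 = 40.09/EI
Flexibility coefficients: a unit moment at one end gives L/(3EI) there and L/(6EI) at the far end, so f₁₁ = f₂₂ = 1/EI and f₁₂ = f₂₁ = 0.5/EI.
Compatibility — zero rotation at each built-in end:
  1 M_A + 0.5 M_B = 38.17
  0.5 M_A + 1 M_B = 40.09
Solving the pair gives M_A = 24.17 kN·m and M_B = 28 kN·m (hogging).

M_A = 24.17 kN·m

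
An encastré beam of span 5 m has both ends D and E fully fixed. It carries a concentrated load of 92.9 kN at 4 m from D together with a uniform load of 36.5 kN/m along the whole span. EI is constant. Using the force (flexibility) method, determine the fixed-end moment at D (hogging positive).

M_D = 90.91 kN·m

Release both end moments; the primary structure is a simply-supported span DE with redundants M_D and M_E.
Simple-span end rotations at D and E under the given loads:
  at D: point load 92.9 at a = 4: Pab(L + b)/(6LEI) = 74.32/EI
  at E: point load 92.9 at a = 4: Pab(L + a)/(6LEI) = 111.5/EI
  at D: UDL 36.5: wL³/(24EI) = 190.1/EI
  at E: UDL 36.5: wL³/(24EI) = 190.1/EI
  θ_D0 = 264.4/EI,  θ_E0 = 301.6/EI
Flexibility coefficients: a unit moment at one end gives L/(3EI) there and L/(6EI) at the far end, so f₁₁ = f₂₂ = 1.667/EI and f₁₂ = f₂₁ = 0.8333/EI.
Compatibility — zero rotation at each built-in end:
  1.667 M_D + 0.8333 M_E = 264.4
  0.8333 M_D + 1.667 M_E = 301.6
Solving the pair gives M_D = 90.91 kN·m and M_E = 135.5 kN·m (hogging).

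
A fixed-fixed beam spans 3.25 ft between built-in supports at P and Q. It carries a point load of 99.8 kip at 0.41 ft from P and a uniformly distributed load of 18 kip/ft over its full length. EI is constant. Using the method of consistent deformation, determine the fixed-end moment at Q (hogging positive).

M_Q = 20.35 kip·ft

Take the two fixed-end moments M_P, M_Q as redundants; the released structure is the simple span PQ.
End rotations of the released simple span under the applied load (×1/EI):
  at P: point load 99.8 at a = 0.41: Pab(L + b)/(6LEI) = 36.29/EI
  at Q: point load 99.8 at a = 0.41: Pab(L + a)/(6LEI) = 21.81/EI
  at P: UDL 18: wL³/(24EI) = 25.75/EI
  at Q: UDL 18: wL³/(24EI) = 25.75/EI
  θ_P0 = 62.04/EI,  θ_Q0 = 47.56/EI
Flexibility coefficients: a unit moment at one end gives L/(3EI) there and L/(6EI) at the far end, so f₁₁ = f₂₂ = 1.083/EI and f₁₂ = f₂₁ = 0.5417/EI.
Compatibility — zero rotation at each built-in end:
  1.083 M_P + 0.5417 M_Q = 62.04
  0.5417 M_P + 1.083 M_Q = 47.56
Solving the pair gives M_P = 47.09 kip·ft and M_Q = 20.35 kip·ft (hogging).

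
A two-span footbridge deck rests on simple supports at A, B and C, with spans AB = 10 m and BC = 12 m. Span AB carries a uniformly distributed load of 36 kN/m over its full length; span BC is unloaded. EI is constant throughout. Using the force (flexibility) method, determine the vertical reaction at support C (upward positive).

R_C = -17.05 kN

Release continuity at B by inserting a hinge; the redundant is the internal moment M_B. The primary structure is two simply-supported spans AB and BC.
Discontinuity in slope at B on the released structure — sum the simple-span end rotations:
  span AB: UDL 36: wL³/(24EI) = 1500/EI
  relative rotation θ_0 = (1500 + 0)/EI = 1500/EI
A unit hogging moment at B produces rotation L₁/(3EI) + L₂/(3EI) = 7.333/EI.
Slope continuity at B: θ_0 = M_B·7.333/EI, so M_B = 1500/7.333 = 204.5 kN·m (hogging).
Span BC, ΣM about C: R_B^{BC}·12 = 0 + 204.5, so R_B^{BC} = 17.05 kN and R_C = 0 − 17.05 = -17.05 kN.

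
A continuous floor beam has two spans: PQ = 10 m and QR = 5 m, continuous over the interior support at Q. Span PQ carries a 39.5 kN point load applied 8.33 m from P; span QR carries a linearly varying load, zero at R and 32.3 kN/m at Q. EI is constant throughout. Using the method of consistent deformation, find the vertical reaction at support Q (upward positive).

Take M_Q as the redundant. Released structure: two simple spans PQ and QR with a hinge at Q.
Discontinuity in slope at Q on the released structure — sum the simple-span end rotations:
  span PQ: point load 39.5 at a = 8.33: Pab(L + a)/(6LEI) = 167.9/EI
  span QR: triangular load, peak 32.3: w₀L³/(45EI) = 89.72/EI
  relative rotation θ_0 = (167.9 + 89.72)/EI = 257.6/EI
A unit hogging moment at Q produces rotation L₁/(3EI) + L₂/(3EI) = 5/EI.
Compatibility: M_Q·(L₁+L₂)/(3EI) = θ_0, giving M_Q = 51.52 kN·m (hogging).
Span PQ, ΣM about P with M_Q applied at Q: R_Q^{PQ}·10 = 329 + 51.52, so R_Q^{PQ} = 38.06 kN and R_P = 39.5 − 38.06 = 1.445 kN.
Span QR, ΣM about R: R_Q^{QR}·5 = 269.2 + 51.52, so R_Q^{QR} = 64.14 kN and R_R = 80.75 − 64.14 = 16.61 kN.
R_Q = 38.06 + 64.14 = 102.2 kN.

R_Q = 102.2 kN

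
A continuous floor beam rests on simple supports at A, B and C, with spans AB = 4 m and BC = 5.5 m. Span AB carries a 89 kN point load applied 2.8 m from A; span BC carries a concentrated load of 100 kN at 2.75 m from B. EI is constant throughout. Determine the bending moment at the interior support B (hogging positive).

M_B = 86.46 kN·m

Insert a hinge at B; M_B is the redundant, and each span becomes simply supported.
Discontinuity in slope at B on the released structure — sum the simple-span end rotations:
  span AB: point load 89 at a = 2.8: Pab(L + a)/(6LEI) = 84.73/EI
  span BC: point load 100 at a = 2.75: Pab(L + b)/(6LEI) = 189.1/EI
  relative rotation θ_0 = (84.73 + 189.1)/EI = 273.8/EI
A unit hogging moment at B produces rotation L₁/(3EI) + L₂/(3EI) = 3.167/EI.
Slope continuity at B: θ_0 = M_B·3.167/EI, so M_B = 273.8/3.167 = 86.46 kN·m (hogging).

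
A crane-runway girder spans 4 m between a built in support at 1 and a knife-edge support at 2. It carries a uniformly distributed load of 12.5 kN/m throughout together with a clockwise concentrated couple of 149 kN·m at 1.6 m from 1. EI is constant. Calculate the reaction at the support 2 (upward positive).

R_2 = 54.51 kN

Remove the prop at 2; the released (primary) structure is a cantilever built in at 1.
Primary-structure tip deflection at 2 by superposition:
  UDL 12.5: wL⁴/(8EI) = 400/EI
  clockwise couple 149 at a = 1.6: M₀a(2L − a)/(2EI) = 762.9/EI
  δ_0 = 1163/EI
Tip deflection under a unit load at 2: L³/(3EI) = 21.33/EI.
The prop prevents deflection at 2: R_2 = δ_0/δ_{22} = 1163/21.33 = 54.51 kN.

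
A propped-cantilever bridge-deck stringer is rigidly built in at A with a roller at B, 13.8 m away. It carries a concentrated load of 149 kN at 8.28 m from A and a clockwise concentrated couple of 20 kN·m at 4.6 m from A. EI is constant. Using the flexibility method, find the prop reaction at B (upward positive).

R_B = 65.58 kN

Choose R_B as the redundant. The primary structure is the cantilever fixed at A.
Free-end deflection of the primary structure under the applied loading (downward +):
  point load 149 at a = 8.28: Pa²(3L − a)/(6EI) = 56388/EI
  clockwise couple 20 at a = 4.6: M₀a(2L − a)/(2EI) = 1058/EI
  δ_0 = 57446/EI
Flexibility coefficient — unit upward force at B: δ_{BB} = L³/(3EI) = 876/EI.
The prop prevents deflection at B: R_B = δ_0/δ_{BB} = 57446/876 = 65.58 kN.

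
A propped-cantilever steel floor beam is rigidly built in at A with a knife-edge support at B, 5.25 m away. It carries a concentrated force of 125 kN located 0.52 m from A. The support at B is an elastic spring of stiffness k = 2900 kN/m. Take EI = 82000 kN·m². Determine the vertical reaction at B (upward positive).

R_B = 1.121 kN

Remove the prop at B; the released (primary) structure is a cantilever built in at A.
Free-end deflection of the primary structure under the applied loading (downward +):
  point load 125 at a = 0.52: Pa²(3L − a)/(6EI) = 85.8/EI
Flexibility coefficient — unit upward force at B: δ_{BB} = L³/(3EI) = 48.23/EI.
With EI = 82000 kN·m²: δ_0 = 0.001046 m and δ_{BB} = 0.000588 m/kN.
Compatibility — the spring shortens by R_B/k under the reaction it provides: δ_0 − R_B·δ_{BB} = R_B/k. With 1/k = 0.000345 m/kN, R_B = δ_0 / (δ_{BB} + 1/k) = 0.001046 / (0.000588 + 0.000345) = 1.121 kN.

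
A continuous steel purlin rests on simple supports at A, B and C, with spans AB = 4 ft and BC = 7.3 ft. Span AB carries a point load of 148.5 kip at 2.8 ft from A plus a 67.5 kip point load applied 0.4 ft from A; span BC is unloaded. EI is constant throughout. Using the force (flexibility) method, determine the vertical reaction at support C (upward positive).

R_C = -5.79 kip

Release continuity at B by inserting a hinge; the redundant is the internal moment M_B. The primary structure is two simply-supported spans AB and BC.
Discontinuity in slope at B on the released structure — sum the simple-span end rotations:
  span AB: point load 148.5 at a = 2.8: Pab(L + a)/(6LEI) = 141.4/EI
  span AB: point load 67.5 at a = 0.4: Pab(L + a)/(6LEI) = 17.82/EI
  relative rotation θ_0 = (159.2 + 0)/EI = 159.2/EI
A unit hogging moment at B produces rotation L₁/(3EI) + L₂/(3EI) = 3.767/EI.
Compatibility: M_B·(L₁+L₂)/(3EI) = θ_0, giving M_B = 42.26 kip·ft (hogging).
Span BC, ΣM about C: R_B^{BC}·7.3 = 0 + 42.26, so R_B^{BC} = 5.79 kip and R_C = 0 − 5.79 = -5.79 kip.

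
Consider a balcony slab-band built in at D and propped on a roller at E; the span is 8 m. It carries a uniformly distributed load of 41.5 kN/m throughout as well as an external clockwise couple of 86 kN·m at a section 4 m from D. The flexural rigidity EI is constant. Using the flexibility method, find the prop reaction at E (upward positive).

Release the roller at E. Primary structure: cantilever fixed at D.
Free-end deflection of the primary structure under the applied loading (downward +):
  UDL 41.5: wL⁴/(8EI) = 21248/EI
  clockwise couple 86 at a = 4: M₀a(2L − a)/(2EI) = 2064/EI
  δ_0 = 23312/EI
Tip deflection under a unit load at E: L³/(3EI) = 170.7/EI.
The prop prevents deflection at E: R_E = δ_0/δ_{EE} = 23312/170.7 = 136.6 kN.

R_E = 136.6 kN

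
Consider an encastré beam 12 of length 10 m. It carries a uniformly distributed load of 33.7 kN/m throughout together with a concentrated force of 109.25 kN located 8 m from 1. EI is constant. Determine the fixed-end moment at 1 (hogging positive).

Take the two fixed-end moments M_1, M_2 as redundants; the released structure is the simple span 12.
End rotations of the released simple span under the applied load (×1/EI):
  at 1: UDL 33.7: wL³/(24EI) = 1404/EI
  at 2: UDL 33.7: wL³/(24EI) = 1404/EI
  at 1: point load 109.25 at a = 8: Pab(L + b)/(6LEI) = 349.6/EI
  at 2: point load 109.25 at a = 8: Pab(L + a)/(6LEI) = 524.4/EI
  θ_10 = 1754/EI,  θ_20 = 1929/EI
Flexibility coefficients: a unit moment at one end gives L/(3EI) there and L/(6EI) at the far end, so f₁₁ = f₂₂ = 3.333/EI and f₁₂ = f₂₁ = 1.667/EI.
Compatibility — zero rotation at each built-in end:
  3.333 M_1 + 1.667 M_2 = 1754
  1.667 M_1 + 3.333 M_2 = 1929
Solving the pair gives M_1 = 315.8 kN·m and M_2 = 420.7 kN·m (hogging).

M_1 = 315.8 kN·m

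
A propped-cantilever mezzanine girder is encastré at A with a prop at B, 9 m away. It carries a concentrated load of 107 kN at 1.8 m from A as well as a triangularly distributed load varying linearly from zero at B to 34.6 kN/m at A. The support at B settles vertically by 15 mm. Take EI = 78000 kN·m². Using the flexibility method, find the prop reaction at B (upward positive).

R_B = 32.32 kN

Take the reaction at B as the redundant and release it; the primary structure is a cantilever fixed at A.
Primary-structure tip deflection at B by superposition:
  point load 107 at a = 1.8: Pa²(3L − a)/(6EI) = 1456/EI
  triangular load, peak 34.6 at the fixed end: w₀L⁴/(30EI) = 7567/EI
  δ_0 = 9023/EI
Tip deflection under a unit load at B: L³/(3EI) = 243/EI.
With EI = 78000 kN·m²: δ_0 = 0.11568 m and δ_{BB} = 0.003115 m/kN.
Compatibility — the beam at B must follow the support down by 0.015 m: δ_0 − R_B·δ_{BB} = 0.015, so R_B = (0.11568 − 0.015)/0.003115 = 32.32 kN.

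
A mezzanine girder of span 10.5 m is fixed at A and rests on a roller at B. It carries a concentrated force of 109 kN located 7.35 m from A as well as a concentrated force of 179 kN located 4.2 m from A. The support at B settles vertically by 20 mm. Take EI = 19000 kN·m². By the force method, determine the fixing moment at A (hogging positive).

M_A = 527.4 kN·m

Take the reaction at B as the redundant and release it; the primary structure is a cantilever fixed at A.
Downward deflection at the released point B due to the loads:
  point load 109 at a = 7.35: Pa²(3L − a)/(6EI) = 23701/EI
  point load 179 at a = 4.2: Pa²(3L − a)/(6EI) = 14367/EI
  δ_0 = 38068/EI
Tip deflection under a unit load at B: L³/(3EI) = 385.9/EI.
With EI = 19000 kN·m²: δ_0 = 2.0036 m and δ_{BB} = 0.020309 m/kN.
Compatibility — the beam at B must follow the support down by 0.02 m: δ_0 − R_B·δ_{BB} = 0.02, so R_B = (2.0036 − 0.02)/0.020309 = 97.67 kN.
Moment equilibrium about A: M_A = Σ(load moments about A) − R_B·L = 1553 − 97.67×10.5 = 527.4 kN·m.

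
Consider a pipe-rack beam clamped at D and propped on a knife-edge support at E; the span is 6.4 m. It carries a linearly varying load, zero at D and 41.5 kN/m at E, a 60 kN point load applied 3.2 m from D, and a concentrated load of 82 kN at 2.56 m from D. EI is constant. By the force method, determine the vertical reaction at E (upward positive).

R_E = 108.8 kN

Choose R_E as the redundant. The primary structure is the cantilever fixed at D.
Downward deflection at the released point E due to the loads:
  triangular load, peak 41.5 at the free end: 11w₀L⁴/(120EI) = 6382/EI
  point load 60 at a = 3.2: Pa²(3L − a)/(6EI) = 1638/EI
  point load 82 at a = 2.56: Pa²(3L − a)/(6EI) = 1490/EI
  δ_0 = 9511/EI
Tip deflection under a unit load at E: L³/(3EI) = 87.38/EI.
Compatibility at E: δ_0 − R_E·δ_{EE} = 0, so R_E = 9511/87.38 = 108.8 kN.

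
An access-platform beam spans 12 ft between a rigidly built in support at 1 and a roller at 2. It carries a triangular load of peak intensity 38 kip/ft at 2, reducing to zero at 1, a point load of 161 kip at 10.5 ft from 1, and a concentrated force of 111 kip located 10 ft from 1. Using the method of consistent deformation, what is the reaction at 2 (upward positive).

Remove the prop at 2; the released (primary) structure is a cantilever built in at 1.
Primary-structure tip deflection at 2 by superposition:
  triangular load, peak 38 at the free end: 11w₀L⁴/(120EI) = 72230/EI
  point load 161 at a = 10.5: Pa²(3L − a)/(6EI) = 75439/EI
  point load 111 at a = 10: Pa²(3L − a)/(6EI) = 48100/EI
  δ_0 = 195769/EI
Tip deflection under a unit load at 2: L³/(3EI) = 576/EI.
The prop prevents deflection at 2: R_2 = δ_0/δ_{22} = 195769/576 = 339.9 kip.

R_2 = 339.9 kip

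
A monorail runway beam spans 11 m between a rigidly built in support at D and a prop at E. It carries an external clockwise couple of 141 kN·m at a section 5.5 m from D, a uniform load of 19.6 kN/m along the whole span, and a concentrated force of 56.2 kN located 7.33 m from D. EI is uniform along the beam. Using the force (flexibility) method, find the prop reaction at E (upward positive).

R_E = 124.4 kN

Release the roller at E. Primary structure: cantilever fixed at D.
Primary-structure tip deflection at E by superposition:
  clockwise couple 141 at a = 5.5: M₀a(2L − a)/(2EI) = 6398/EI
  UDL 19.6: wL⁴/(8EI) = 35870/EI
  point load 56.2 at a = 7.33: Pa²(3L − a)/(6EI) = 12919/EI
  δ_0 = 55187/EI
Tip deflection under a unit load at E: L³/(3EI) = 443.7/EI.
The prop prevents deflection at E: R_E = δ_0/δ_{EE} = 55187/443.7 = 124.4 kN.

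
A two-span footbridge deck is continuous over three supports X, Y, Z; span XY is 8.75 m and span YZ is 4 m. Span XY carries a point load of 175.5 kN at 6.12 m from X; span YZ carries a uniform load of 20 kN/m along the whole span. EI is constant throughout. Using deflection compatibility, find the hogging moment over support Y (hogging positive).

Take M_Y as the redundant. Released structure: two simple spans XY and YZ with a hinge at Y.
End slopes at the hinge Y, treating each span as simply supported:
  span XY: point load 175.5 at a = 6.12: Pab(L + a)/(6LEI) = 800.1/EI
  span YZ: UDL 20: wL³/(24EI) = 53.33/EI
  relative rotation θ_0 = (800.1 + 53.33)/EI = 853.4/EI
A unit hogging moment at Y produces rotation L₁/(3EI) + L₂/(3EI) = 4.25/EI.
Slope continuity at Y: θ_0 = M_Y·4.25/EI, so M_Y = 853.4/4.25 = 200.8 kN·m (hogging).

M_Y = 200.8 kN·m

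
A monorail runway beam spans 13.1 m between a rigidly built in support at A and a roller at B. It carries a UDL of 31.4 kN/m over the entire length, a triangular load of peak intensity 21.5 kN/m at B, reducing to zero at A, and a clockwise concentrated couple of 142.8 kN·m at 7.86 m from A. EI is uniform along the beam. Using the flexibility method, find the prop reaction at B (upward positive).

R_B = 245.4 kN

Release the roller at B. Primary structure: cantilever fixed at A.
Deflection at B on the released cantilever, summing each load's contribution:
  UDL 31.4: wL⁴/(8EI) = 115591/EI
  triangular load, peak 21.5 at the free end: 11w₀L⁴/(120EI) = 58041/EI
  clockwise couple 142.8 at a = 7.86: M₀a(2L − a)/(2EI) = 10292/EI
  δ_0 = 183925/EI
Flexibility coefficient — unit upward force at B: δ_{BB} = L³/(3EI) = 749.4/EI.
Compatibility at B: δ_0 − R_B·δ_{BB} = 0, so R_B = 183925/749.4 = 245.4 kN.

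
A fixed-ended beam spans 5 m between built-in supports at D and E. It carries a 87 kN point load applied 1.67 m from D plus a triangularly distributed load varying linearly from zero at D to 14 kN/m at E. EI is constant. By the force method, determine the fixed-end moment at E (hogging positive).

Take the two fixed-end moments M_D, M_E as redundants; the released structure is the simple span DE.
On the primary (simply-supported) span, the end slopes from the loading are:
  at D: point load 87 at a = 1.67: Pab(L + b)/(6LEI) = 134.3/EI
  at E: point load 87 at a = 1.67: Pab(L + a)/(6LEI) = 107.6/EI
  at D: triangular load, peak 14: 7w₀L³/(360EI) = 34.03/EI
  at E: triangular load, peak 14: w₀L³/(45EI) = 38.89/EI
  θ_D0 = 168.4/EI,  θ_E0 = 146.5/EI
Flexibility coefficients: a unit moment at one end gives L/(3EI) there and L/(6EI) at the far end, so f₁₁ = f₂₂ = 1.667/EI and f₁₂ = f₂₁ = 0.8333/EI.
Compatibility — zero rotation at each built-in end:
  1.667 M_D + 0.8333 M_E = 168.4
  0.8333 M_D + 1.667 M_E = 146.5
Solving the pair gives M_D = 76.11 kN·m and M_E = 49.82 kN·m (hogging).

M_E = 49.82 kN·m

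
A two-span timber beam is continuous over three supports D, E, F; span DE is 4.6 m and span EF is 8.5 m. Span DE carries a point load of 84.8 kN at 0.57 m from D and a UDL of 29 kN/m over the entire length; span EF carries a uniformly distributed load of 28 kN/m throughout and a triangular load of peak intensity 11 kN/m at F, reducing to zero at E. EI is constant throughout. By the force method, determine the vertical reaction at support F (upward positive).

R_F = 123.2 kN

Insert a hinge at E; M_E is the redundant, and each span becomes simply supported.
Discontinuity in slope at E on the released structure — sum the simple-span end rotations:
  span DE: point load 84.8 at a = 0.57: Pab(L + a)/(6LEI) = 36.49/EI
  span DE: UDL 29: wL³/(24EI) = 117.6/EI
  span EF: UDL 28: wL³/(24EI) = 716.5/EI
  span EF: triangular load, peak 11: 7w₀L³/(360EI) = 131.4/EI
  relative rotation θ_0 = (154.1 + 847.8)/EI = 1002/EI
A unit hogging moment at E produces rotation L₁/(3EI) + L₂/(3EI) = 4.367/EI.
Slope continuity at E: θ_0 = M_E·4.367/EI, so M_E = 1002/4.367 = 229.5 kN·m (hogging).
Span EF, ΣM about F: R_E^{EF}·8.5 = 1144 + 229.5, so R_E^{EF} = 161.6 kN and R_F = 284.8 − 161.6 = 123.2 kN.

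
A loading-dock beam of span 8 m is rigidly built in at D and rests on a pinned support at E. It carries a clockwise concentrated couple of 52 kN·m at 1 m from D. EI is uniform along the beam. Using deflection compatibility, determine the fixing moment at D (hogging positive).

M_D = 33.72 kN·m

Remove the prop at E; the released (primary) structure is a cantilever built in at D.
Primary-structure tip deflection at E by superposition:
  clockwise couple 52 at a = 1: M₀a(2L − a)/(2EI) = 390/EI
Flexibility coefficient — unit upward force at E: δ_{EE} = L³/(3EI) = 170.7/EI.
Compatibility at E: δ_0 − R_E·δ_{EE} = 0, so R_E = 390/170.7 = 2.285 kN.
Moment equilibrium about D: M_D = Σ(load moments about D) − R_E·L = 52 − 2.285×8 = 33.72 kN·m.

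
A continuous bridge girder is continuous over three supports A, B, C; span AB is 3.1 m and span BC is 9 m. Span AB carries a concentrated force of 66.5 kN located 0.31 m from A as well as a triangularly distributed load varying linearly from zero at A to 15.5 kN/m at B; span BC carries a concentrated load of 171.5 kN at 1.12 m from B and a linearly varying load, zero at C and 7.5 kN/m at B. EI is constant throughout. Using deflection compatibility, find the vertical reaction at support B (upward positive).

Insert a hinge at B; M_B is the redundant, and each span becomes simply supported.
Discontinuity in slope at B on the released structure — sum the simple-span end rotations:
  span AB: point load 66.5 at a = 0.31: Pab(L + a)/(6LEI) = 10.54/EI
  span AB: triangular load, peak 15.5: w₀L³/(45EI) = 10.26/EI
  span BC: point load 171.5 at a = 1.12: Pab(L + b)/(6LEI) = 473.1/EI
  span BC: triangular load, peak 7.5: w₀L³/(45EI) = 121.5/EI
  relative rotation θ_0 = (20.81 + 594.6)/EI = 615.4/EI
A unit hogging moment at B produces rotation L₁/(3EI) + L₂/(3EI) = 4.033/EI.
Compatibility: M_B·(L₁+L₂)/(3EI) = θ_0, giving M_B = 152.6 kN·m (hogging).
Span AB, ΣM about A with M_B applied at B: R_B^{AB}·3.1 = 70.27 + 152.6, so R_B^{AB} = 71.89 kN and R_A = 90.53 − 71.89 = 18.64 kN.
Span BC, ΣM about C: R_B^{BC}·9 = 1554 + 152.6, so R_B^{BC} = 189.6 kN and R_C = 205.2 − 189.6 = 15.64 kN.
R_B = 71.89 + 189.6 = 261.5 kN.

R_B = 261.5 kN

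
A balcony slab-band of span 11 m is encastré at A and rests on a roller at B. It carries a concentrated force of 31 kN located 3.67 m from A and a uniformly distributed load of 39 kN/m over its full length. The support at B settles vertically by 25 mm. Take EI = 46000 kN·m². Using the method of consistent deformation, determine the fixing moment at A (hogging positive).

Take the reaction at B as the redundant and release it; the primary structure is a cantilever fixed at A.
Downward deflection at the released point B due to the loads:
  point load 31 at a = 3.67: Pa²(3L − a)/(6EI) = 2041/EI
  UDL 39: wL⁴/(8EI) = 71375/EI
  δ_0 = 73416/EI
Flexibility coefficient — unit upward force at B: δ_{BB} = L³/(3EI) = 443.7/EI.
With EI = 46000 kN·m²: δ_0 = 1.596 m and δ_{BB} = 0.009645 m/kN.
Compatibility — the beam at B must follow the support down by 0.025 m: δ_0 − R_B·δ_{BB} = 0.025, so R_B = (1.596 − 0.025)/0.009645 = 162.9 kN.
Moment equilibrium about A: M_A = Σ(load moments about A) − R_B·L = 2473 − 162.9×11 = 681.6 kN·m.

M_A = 681.6 kN·m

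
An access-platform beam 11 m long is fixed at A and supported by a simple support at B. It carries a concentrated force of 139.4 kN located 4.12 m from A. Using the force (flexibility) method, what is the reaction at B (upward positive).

Take the reaction at B as the redundant and release it; the primary structure is a cantilever fixed at A.
Downward deflection at the released point B due to the loads:
  point load 139.4 at a = 4.12: Pa²(3L − a)/(6EI) = 11389/EI
Tip deflection under a unit load at B: L³/(3EI) = 443.7/EI.
Compatibility at B: δ_0 − R_B·δ_{BB} = 0, so R_B = 11389/443.7 = 25.67 kN.

R_B = 25.67 kN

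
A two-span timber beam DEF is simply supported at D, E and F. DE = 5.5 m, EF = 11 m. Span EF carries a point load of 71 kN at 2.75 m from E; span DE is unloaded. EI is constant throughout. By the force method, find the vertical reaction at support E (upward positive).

Insert a hinge at E; M_E is the redundant, and each span becomes simply supported.
End slopes at the hinge E, treating each span as simply supported:
  span EF: point load 71 at a = 2.75: Pab(L + b)/(6LEI) = 469.8/EI
  relative rotation θ_0 = (0 + 469.8)/EI = 469.8/EI
A unit hogging moment at E produces rotation L₁/(3EI) + L₂/(3EI) = 5.5/EI.
Slope continuity at E: θ_0 = M_E·5.5/EI, so M_E = 469.8/5.5 = 85.42 kN·m (hogging).
Span DE, ΣM about D with M_E applied at E: R_E^{DE}·5.5 = 0 + 85.42, so R_E^{DE} = 15.53 kN and R_D = 0 − 15.53 = -15.53 kN.
Span EF, ΣM about F: R_E^{EF}·11 = 585.8 + 85.42, so R_E^{EF} = 61.02 kN and R_F = 71 − 61.02 = 9.984 kN.
R_E = 15.53 + 61.02 = 76.55 kN.

R_E = 76.55 kN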